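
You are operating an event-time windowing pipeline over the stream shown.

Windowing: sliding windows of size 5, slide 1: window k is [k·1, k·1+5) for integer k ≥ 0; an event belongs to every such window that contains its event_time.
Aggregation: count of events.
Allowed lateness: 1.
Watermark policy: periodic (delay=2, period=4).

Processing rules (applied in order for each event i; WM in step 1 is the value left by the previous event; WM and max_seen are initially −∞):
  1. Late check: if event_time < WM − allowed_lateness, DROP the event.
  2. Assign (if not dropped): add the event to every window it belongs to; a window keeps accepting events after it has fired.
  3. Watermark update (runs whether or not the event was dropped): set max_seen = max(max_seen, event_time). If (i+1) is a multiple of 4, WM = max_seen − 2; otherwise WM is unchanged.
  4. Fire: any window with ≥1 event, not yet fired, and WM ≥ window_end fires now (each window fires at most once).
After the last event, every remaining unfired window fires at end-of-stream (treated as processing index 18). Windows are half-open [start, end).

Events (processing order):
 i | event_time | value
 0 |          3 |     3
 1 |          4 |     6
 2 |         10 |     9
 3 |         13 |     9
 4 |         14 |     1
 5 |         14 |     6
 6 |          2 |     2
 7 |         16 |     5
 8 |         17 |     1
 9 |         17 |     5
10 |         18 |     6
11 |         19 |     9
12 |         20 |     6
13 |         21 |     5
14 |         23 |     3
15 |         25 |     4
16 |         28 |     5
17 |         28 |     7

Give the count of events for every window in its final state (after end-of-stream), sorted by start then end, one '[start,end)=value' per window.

[0,5)=2 [1,6)=2 [2,7)=2 [3,8)=2 [4,9)=1 [6,11)=1 [7,12)=1 [8,13)=1 [9,14)=2 [10,15)=4 [11,16)=3 [12,17)=4 [13,18)=6 [14,19)=6 [15,20)=5 [16,21)=6 [17,22)=6 [18,23)=4 [19,24)=4 [20,25)=3 [21,26)=3 [22,27)=2 [23,28)=2 [24,29)=3 [25,30)=3 [26,31)=2 [27,32)=2 [28,33)=2

i=0 t=3 v=3: → [3,8),[2,7),[1,6),[0,5); WM=−∞
i=1 t=4 v=6: → [4,9),[3,8),[2,7),[1,6),[0,5); WM=−∞
i=2 t=10 v=9: → [10,15),[9,14),[8,13),[7,12),[6,11); WM=−∞
i=3 t=13 v=9: → [13,18),[12,17),[11,16),[10,15),[9,14); WM=11; [0,5) fires=2 [1,6) fires=2 [2,7) fires=2 [3,8) fires=2 [4,9) fires=1 [6,11) fires=1
i=4 t=14 v=1: → [14,19),[13,18),[12,17),[11,16),[10,15); WM=11
i=5 t=14 v=6: → [14,19),[13,18),[12,17),[11,16),[10,15); WM=11
i=6 t=2 v=2: DROP (t<11-1); WM=11
i=7 t=16 v=5: → [16,21),[15,20),[14,19),[13,18),[12,17); WM=14; [7,12) fires=1 [8,13) fires=1 [9,14) fires=2
i=8 t=17 v=1: → [17,22),[16,21),[15,20),[14,19),[13,18); WM=14
i=9 t=17 v=5: → [17,22),[16,21),[15,20),[14,19),[13,18); WM=14
i=10 t=18 v=6: → [18,23),[17,22),[16,21),[15,20),[14,19); WM=14
i=11 t=19 v=9: → [19,24),[18,23),[17,22),[16,21),[15,20); WM=17; [10,15) fires=4 [11,16) fires=3 [12,17) fires=4
i=12 t=20 v=6: → [20,25),[19,24),[18,23),[17,22),[16,21); WM=17
i=13 t=21 v=5: → [21,26),[20,25),[19,24),[18,23),[17,22); WM=17
i=14 t=23 v=3: → [23,28),[22,27),[21,26),[20,25),[19,24); WM=17
i=15 t=25 v=4: → [25,30),[24,29),[23,28),[22,27),[21,26); WM=23; [13,18) fires=6 [14,19) fires=6 [15,20) fires=5 [16,21) fires=6 [17,22) fires=6 [18,23) fires=4
i=16 t=28 v=5: → [28,33),[27,32),[26,31),[25,30),[24,29); WM=23
i=17 t=28 v=7: → [28,33),[27,32),[26,31),[25,30),[24,29); WM=23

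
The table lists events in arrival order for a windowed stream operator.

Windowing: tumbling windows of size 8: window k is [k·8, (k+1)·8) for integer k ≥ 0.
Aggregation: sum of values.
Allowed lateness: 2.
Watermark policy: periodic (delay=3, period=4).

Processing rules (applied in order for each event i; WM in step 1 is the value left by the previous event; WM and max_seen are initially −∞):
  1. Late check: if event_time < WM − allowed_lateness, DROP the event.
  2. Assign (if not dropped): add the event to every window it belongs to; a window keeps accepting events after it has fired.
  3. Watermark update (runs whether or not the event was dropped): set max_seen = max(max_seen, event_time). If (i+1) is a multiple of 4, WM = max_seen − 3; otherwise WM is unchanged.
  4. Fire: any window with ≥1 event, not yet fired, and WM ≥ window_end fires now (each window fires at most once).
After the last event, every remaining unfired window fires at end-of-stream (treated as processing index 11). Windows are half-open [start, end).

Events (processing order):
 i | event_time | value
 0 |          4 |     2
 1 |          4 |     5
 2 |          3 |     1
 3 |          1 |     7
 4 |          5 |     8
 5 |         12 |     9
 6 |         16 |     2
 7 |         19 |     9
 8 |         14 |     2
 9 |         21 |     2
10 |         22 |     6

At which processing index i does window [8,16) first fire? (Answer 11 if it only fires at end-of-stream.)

7

i=0 t=4 v=2: → [0,8); WM=−∞
i=1 t=4 v=5: → [0,8); WM=−∞
i=2 t=3 v=1: → [0,8); WM=−∞
i=3 t=1 v=7: → [0,8); WM=1
i=4 t=5 v=8: → [0,8); WM=1
i=5 t=12 v=9: → [8,16); WM=1
i=6 t=16 v=2: → [16,24); WM=1
i=7 t=19 v=9: → [16,24); WM=16; [0,8) fires=23 [8,16) fires=9
i=8 t=14 v=2: → [8,16); WM=16
i=9 t=21 v=2: → [16,24); WM=16
i=10 t=22 v=6: → [16,24); WM=16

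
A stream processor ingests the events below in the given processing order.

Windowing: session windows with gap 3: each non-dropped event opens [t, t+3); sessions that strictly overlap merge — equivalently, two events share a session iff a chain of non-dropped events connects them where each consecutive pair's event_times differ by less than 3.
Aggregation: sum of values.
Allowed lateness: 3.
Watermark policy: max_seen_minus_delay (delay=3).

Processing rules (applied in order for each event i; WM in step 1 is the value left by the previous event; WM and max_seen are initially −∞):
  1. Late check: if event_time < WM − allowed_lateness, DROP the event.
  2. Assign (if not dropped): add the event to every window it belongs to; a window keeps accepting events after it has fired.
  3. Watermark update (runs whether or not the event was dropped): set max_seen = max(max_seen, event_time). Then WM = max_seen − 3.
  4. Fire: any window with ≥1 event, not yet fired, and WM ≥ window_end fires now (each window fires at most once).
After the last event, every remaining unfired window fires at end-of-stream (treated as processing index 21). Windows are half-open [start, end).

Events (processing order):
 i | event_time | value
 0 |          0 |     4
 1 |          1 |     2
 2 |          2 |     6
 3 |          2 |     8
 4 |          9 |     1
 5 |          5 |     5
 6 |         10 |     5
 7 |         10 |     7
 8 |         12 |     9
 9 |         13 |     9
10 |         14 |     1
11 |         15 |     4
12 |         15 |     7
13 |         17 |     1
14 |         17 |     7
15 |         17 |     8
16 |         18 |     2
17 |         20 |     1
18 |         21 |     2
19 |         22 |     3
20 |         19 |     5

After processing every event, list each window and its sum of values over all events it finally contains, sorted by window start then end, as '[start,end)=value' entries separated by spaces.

i=0 t=0 v=4: → [0,3); WM=-3
i=1 t=1 v=2: → [0,4); WM=-2
i=2 t=2 v=6: → [0,5); WM=-1
i=3 t=2 v=8: → [0,5); WM=-1
i=4 t=9 v=1: → [9,12); WM=6
i=5 t=5 v=5: → [5,8); WM=6
i=6 t=10 v=5: → [9,13); WM=7
i=7 t=10 v=7: → [9,13); WM=7
i=8 t=12 v=9: → [9,15); WM=9
i=9 t=13 v=9: → [9,16); WM=10
i=10 t=14 v=1: → [9,17); WM=11
i=11 t=15 v=4: → [9,18); WM=12
i=12 t=15 v=7: → [9,18); WM=12
i=13 t=17 v=1: → [9,20); WM=14
i=14 t=17 v=7: → [9,20); WM=14
i=15 t=17 v=8: → [9,20); WM=14
i=16 t=18 v=2: → [9,21); WM=15
i=17 t=20 v=1: → [9,23); WM=17
i=18 t=21 v=2: → [9,24); WM=18
i=19 t=22 v=3: → [9,25); WM=19
i=20 t=19 v=5: → [9,25); WM=19

[0,5)=20 [5,8)=5 [9,25)=72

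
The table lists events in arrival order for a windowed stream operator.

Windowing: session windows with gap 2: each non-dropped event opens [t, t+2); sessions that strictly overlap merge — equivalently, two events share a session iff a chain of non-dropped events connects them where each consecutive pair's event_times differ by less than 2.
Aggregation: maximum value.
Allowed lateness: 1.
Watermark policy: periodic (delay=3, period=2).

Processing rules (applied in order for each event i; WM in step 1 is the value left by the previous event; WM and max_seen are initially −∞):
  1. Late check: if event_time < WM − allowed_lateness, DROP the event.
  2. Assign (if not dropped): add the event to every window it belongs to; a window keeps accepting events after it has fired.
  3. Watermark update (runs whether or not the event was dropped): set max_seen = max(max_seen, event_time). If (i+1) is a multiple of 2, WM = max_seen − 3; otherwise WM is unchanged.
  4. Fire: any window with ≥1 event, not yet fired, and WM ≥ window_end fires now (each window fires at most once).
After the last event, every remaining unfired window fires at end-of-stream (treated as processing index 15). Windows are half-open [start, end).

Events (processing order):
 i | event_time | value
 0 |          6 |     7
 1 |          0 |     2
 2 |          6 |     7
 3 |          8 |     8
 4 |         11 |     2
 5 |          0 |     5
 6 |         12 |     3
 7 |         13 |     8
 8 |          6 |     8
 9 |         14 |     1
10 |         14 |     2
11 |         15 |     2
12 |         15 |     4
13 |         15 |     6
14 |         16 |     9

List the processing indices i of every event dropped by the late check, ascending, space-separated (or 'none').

i=0 t=6 v=7: → [6,8); WM=−∞
i=1 t=0 v=2: → [0,2); WM=3
i=2 t=6 v=7: → [6,8); WM=3
i=3 t=8 v=8: → [8,10); WM=5
i=4 t=11 v=2: → [11,13); WM=5
i=5 t=0 v=5: DROP (t<5-1); WM=8
i=6 t=12 v=3: → [11,14); WM=8
i=7 t=13 v=8: → [11,15); WM=10
i=8 t=6 v=8: DROP (t<10-1); WM=10
i=9 t=14 v=1: → [11,16); WM=11
i=10 t=14 v=2: → [11,16); WM=11
i=11 t=15 v=2: → [11,17); WM=12
i=12 t=15 v=4: → [11,17); WM=12
i=13 t=15 v=6: → [11,17); WM=12
i=14 t=16 v=9: → [11,18); WM=12

5 8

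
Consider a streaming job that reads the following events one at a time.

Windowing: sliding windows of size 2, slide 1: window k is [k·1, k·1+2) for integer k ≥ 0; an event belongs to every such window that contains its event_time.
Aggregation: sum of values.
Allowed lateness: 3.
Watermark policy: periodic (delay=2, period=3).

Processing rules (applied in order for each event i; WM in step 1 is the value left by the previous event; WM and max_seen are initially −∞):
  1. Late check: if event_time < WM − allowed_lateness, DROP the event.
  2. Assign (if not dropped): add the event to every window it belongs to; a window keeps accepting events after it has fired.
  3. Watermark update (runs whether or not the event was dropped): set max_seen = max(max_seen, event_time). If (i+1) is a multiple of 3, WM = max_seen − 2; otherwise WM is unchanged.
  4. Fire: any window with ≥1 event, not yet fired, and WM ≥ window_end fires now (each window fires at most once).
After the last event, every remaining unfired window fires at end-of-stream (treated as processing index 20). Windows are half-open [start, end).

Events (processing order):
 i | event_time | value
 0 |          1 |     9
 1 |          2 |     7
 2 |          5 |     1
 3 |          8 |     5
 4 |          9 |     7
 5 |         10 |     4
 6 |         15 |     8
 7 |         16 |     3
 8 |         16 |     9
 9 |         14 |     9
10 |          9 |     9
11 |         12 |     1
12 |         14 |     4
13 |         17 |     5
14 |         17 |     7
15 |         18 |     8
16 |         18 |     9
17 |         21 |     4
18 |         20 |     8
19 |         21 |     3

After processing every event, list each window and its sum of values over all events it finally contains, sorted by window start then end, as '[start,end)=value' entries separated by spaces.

i=0 t=1 v=9: → [1,3),[0,2); WM=−∞
i=1 t=2 v=7: → [2,4),[1,3); WM=−∞
i=2 t=5 v=1: → [5,7),[4,6); WM=3; [0,2) fires=9 [1,3) fires=16
i=3 t=8 v=5: → [8,10),[7,9); WM=3
i=4 t=9 v=7: → [9,11),[8,10); WM=3
i=5 t=10 v=4: → [10,12),[9,11); WM=8; [2,4) fires=7 [4,6) fires=1 [5,7) fires=1
i=6 t=15 v=8: → [15,17),[14,16); WM=8
i=7 t=16 v=3: → [16,18),[15,17); WM=8
i=8 t=16 v=9: → [16,18),[15,17); WM=14; [7,9) fires=5 [8,10) fires=12 [9,11) fires=11 [10,12) fires=4
i=9 t=14 v=9: → [14,16),[13,15); WM=14
i=10 t=9 v=9: DROP (t<14-3); WM=14
i=11 t=12 v=1: → [12,14),[11,13); WM=14; [11,13) fires=1 [12,14) fires=1
i=12 t=14 v=4: → [14,16),[13,15); WM=14
i=13 t=17 v=5: → [17,19),[16,18); WM=14
i=14 t=17 v=7: → [17,19),[16,18); WM=15; [13,15) fires=13
i=15 t=18 v=8: → [18,20),[17,19); WM=15
i=16 t=18 v=9: → [18,20),[17,19); WM=15
i=17 t=21 v=4: → [21,23),[20,22); WM=19; [14,16) fires=21 [15,17) fires=20 [16,18) fires=24 [17,19) fires=29
i=18 t=20 v=8: → [20,22),[19,21); WM=19
i=19 t=21 v=3: → [21,23),[20,22); WM=19

[0,2)=9 [1,3)=16 [2,4)=7 [4,6)=1 [5,7)=1 [7,9)=5 [8,10)=12 [9,11)=11 [10,12)=4 [11,13)=1 [12,14)=1 [13,15)=13 [14,16)=21 [15,17)=20 [16,18)=24 [17,19)=29 [18,20)=17 [19,21)=8 [20,22)=15 [21,23)=7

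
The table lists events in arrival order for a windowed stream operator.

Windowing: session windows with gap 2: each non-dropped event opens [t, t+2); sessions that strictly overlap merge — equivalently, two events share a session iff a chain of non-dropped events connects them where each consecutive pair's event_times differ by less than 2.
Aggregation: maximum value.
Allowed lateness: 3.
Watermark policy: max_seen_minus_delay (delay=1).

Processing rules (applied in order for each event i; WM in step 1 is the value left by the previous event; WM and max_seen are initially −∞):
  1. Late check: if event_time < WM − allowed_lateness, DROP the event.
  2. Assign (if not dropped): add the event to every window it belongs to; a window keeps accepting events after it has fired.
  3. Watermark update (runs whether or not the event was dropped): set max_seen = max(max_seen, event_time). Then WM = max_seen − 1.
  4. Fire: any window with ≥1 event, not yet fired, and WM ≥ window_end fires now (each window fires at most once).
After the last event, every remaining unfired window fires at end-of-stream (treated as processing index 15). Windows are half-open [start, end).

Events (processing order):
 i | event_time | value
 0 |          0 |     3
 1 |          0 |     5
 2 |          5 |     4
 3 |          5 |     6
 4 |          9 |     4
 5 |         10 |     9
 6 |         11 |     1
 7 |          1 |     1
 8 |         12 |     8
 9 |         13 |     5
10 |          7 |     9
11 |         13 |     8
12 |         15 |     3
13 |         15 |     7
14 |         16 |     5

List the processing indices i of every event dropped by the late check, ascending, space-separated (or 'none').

7 10

i=0 t=0 v=3: → [0,2); WM=-1
i=1 t=0 v=5: → [0,2); WM=-1
i=2 t=5 v=4: → [5,7); WM=4
i=3 t=5 v=6: → [5,7); WM=4
i=4 t=9 v=4: → [9,11); WM=8
i=5 t=10 v=9: → [9,12); WM=9
i=6 t=11 v=1: → [9,13); WM=10
i=7 t=1 v=1: DROP (t<10-3); WM=10
i=8 t=12 v=8: → [9,14); WM=11
i=9 t=13 v=5: → [9,15); WM=12
i=10 t=7 v=9: DROP (t<12-3); WM=12
i=11 t=13 v=8: → [9,15); WM=12
i=12 t=15 v=3: → [15,17); WM=14
i=13 t=15 v=7: → [15,17); WM=14
i=14 t=16 v=5: → [15,18); WM=15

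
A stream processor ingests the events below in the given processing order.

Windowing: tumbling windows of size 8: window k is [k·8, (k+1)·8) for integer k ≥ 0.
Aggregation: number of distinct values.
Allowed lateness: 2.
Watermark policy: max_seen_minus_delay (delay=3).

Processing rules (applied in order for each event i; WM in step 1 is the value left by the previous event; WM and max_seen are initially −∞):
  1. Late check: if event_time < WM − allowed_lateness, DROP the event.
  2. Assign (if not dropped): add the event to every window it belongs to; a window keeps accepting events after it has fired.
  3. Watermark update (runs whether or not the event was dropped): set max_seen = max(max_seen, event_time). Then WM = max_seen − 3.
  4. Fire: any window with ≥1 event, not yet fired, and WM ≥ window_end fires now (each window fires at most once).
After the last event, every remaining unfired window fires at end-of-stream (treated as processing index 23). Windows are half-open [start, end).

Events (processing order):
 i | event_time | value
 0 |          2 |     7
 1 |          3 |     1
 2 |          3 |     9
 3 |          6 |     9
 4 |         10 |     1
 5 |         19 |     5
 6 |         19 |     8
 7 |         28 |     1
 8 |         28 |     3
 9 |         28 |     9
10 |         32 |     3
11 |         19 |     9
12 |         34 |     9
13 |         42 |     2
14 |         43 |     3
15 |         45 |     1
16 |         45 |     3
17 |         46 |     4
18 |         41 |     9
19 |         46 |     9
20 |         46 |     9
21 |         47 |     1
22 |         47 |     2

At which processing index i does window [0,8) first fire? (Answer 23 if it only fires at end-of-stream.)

5

i=0 t=2 v=7: → [0,8); WM=-1
i=1 t=3 v=1: → [0,8); WM=0
i=2 t=3 v=9: → [0,8); WM=0
i=3 t=6 v=9: → [0,8); WM=3
i=4 t=10 v=1: → [8,16); WM=7
i=5 t=19 v=5: → [16,24); WM=16; [0,8) fires=3 [8,16) fires=1
i=6 t=19 v=8: → [16,24); WM=16
i=7 t=28 v=1: → [24,32); WM=25; [16,24) fires=2
i=8 t=28 v=3: → [24,32); WM=25
i=9 t=28 v=9: → [24,32); WM=25
i=10 t=32 v=3: → [32,40); WM=29
i=11 t=19 v=9: DROP (t<29-2); WM=29
i=12 t=34 v=9: → [32,40); WM=31
i=13 t=42 v=2: → [40,48); WM=39; [24,32) fires=3
i=14 t=43 v=3: → [40,48); WM=40; [32,40) fires=2
i=15 t=45 v=1: → [40,48); WM=42
i=16 t=45 v=3: → [40,48); WM=42
i=17 t=46 v=4: → [40,48); WM=43
i=18 t=41 v=9: → [40,48); WM=43
i=19 t=46 v=9: → [40,48); WM=43
i=20 t=46 v=9: → [40,48); WM=43
i=21 t=47 v=1: → [40,48); WM=44
i=22 t=47 v=2: → [40,48); WM=44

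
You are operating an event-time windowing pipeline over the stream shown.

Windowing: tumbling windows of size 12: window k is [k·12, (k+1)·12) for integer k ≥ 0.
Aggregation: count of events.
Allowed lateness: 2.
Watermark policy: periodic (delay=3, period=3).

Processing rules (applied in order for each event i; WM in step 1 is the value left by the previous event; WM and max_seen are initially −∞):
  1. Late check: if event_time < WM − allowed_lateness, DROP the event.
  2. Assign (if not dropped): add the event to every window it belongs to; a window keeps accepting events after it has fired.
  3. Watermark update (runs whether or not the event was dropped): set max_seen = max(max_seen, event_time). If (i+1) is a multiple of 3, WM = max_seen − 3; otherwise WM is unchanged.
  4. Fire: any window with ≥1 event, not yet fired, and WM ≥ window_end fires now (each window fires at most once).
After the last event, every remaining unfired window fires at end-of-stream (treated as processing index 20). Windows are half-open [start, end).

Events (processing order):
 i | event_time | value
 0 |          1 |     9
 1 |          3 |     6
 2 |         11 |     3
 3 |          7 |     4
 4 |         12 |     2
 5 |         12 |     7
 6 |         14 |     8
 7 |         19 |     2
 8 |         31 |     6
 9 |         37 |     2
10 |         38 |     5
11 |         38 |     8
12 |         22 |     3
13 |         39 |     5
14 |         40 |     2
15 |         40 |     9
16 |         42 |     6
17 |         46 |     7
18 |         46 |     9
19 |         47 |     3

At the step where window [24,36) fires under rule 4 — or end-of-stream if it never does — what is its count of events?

1

i=0 t=1 v=9: → [0,12); WM=−∞
i=1 t=3 v=6: → [0,12); WM=−∞
i=2 t=11 v=3: → [0,12); WM=8
i=3 t=7 v=4: → [0,12); WM=8
i=4 t=12 v=2: → [12,24); WM=8
i=5 t=12 v=7: → [12,24); WM=9
i=6 t=14 v=8: → [12,24); WM=9
i=7 t=19 v=2: → [12,24); WM=9
i=8 t=31 v=6: → [24,36); WM=28; [0,12) fires=4 [12,24) fires=4
i=9 t=37 v=2: → [36,48); WM=28
i=10 t=38 v=5: → [36,48); WM=28
i=11 t=38 v=8: → [36,48); WM=35
i=12 t=22 v=3: DROP (t<35-2); WM=35
i=13 t=39 v=5: → [36,48); WM=35
i=14 t=40 v=2: → [36,48); WM=37; [24,36) fires=1
i=15 t=40 v=9: → [36,48); WM=37
i=16 t=42 v=6: → [36,48); WM=37
i=17 t=46 v=7: → [36,48); WM=43
i=18 t=46 v=9: → [36,48); WM=43
i=19 t=47 v=3: → [36,48); WM=43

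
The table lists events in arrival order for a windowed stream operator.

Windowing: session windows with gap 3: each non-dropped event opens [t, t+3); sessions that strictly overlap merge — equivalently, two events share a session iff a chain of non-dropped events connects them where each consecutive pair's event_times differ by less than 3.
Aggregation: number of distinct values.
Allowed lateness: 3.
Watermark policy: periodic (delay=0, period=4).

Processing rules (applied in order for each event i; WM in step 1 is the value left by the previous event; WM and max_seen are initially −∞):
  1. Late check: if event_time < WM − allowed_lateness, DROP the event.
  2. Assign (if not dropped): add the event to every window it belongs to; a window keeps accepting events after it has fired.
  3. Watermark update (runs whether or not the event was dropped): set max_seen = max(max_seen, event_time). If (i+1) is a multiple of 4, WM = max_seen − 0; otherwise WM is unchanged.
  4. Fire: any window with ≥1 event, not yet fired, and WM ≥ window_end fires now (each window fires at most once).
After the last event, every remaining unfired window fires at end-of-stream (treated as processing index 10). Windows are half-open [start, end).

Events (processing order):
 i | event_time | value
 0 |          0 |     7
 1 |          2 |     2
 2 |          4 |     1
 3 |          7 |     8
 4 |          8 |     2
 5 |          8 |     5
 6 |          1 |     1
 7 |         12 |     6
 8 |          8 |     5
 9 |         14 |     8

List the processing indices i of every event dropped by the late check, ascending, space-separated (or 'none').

i=0 t=0 v=7: → [0,3); WM=−∞
i=1 t=2 v=2: → [0,5); WM=−∞
i=2 t=4 v=1: → [0,7); WM=−∞
i=3 t=7 v=8: → [7,10); WM=7
i=4 t=8 v=2: → [7,11); WM=7
i=5 t=8 v=5: → [7,11); WM=7
i=6 t=1 v=1: DROP (t<7-3); WM=7
i=7 t=12 v=6: → [12,15); WM=12
i=8 t=8 v=5: DROP (t<12-3); WM=12
i=9 t=14 v=8: → [12,17); WM=12

6 8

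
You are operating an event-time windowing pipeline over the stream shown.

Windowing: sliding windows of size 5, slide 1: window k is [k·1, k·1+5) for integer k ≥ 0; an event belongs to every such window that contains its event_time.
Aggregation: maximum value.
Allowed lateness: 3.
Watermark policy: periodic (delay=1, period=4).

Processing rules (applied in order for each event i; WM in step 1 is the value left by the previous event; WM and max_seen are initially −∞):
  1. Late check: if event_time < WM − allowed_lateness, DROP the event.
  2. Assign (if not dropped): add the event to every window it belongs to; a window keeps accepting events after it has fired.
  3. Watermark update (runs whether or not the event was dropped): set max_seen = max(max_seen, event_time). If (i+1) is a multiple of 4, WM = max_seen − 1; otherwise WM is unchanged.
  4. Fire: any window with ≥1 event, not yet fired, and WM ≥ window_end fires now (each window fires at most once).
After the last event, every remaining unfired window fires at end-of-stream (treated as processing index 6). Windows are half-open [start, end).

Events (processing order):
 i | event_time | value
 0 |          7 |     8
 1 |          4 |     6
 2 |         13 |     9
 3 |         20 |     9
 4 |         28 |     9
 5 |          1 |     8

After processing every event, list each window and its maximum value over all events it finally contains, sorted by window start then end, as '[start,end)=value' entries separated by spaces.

i=0 t=7 v=8: → [7,12),[6,11),[5,10),[4,9),[3,8); WM=−∞
i=1 t=4 v=6: → [4,9),[3,8),[2,7),[1,6),[0,5); WM=−∞
i=2 t=13 v=9: → [13,18),[12,17),[11,16),[10,15),[9,14); WM=−∞
i=3 t=20 v=9: → [20,25),[19,24),[18,23),[17,22),[16,21); WM=19; [0,5) fires=6 [1,6) fires=6 [2,7) fires=6 [3,8) fires=8 [4,9) fires=8 [5,10) fires=8 [6,11) fires=8 [7,12) fires=8 [9,14) fires=9 [10,15) fires=9 [11,16) fires=9 [12,17) fires=9 [13,18) fires=9
i=4 t=28 v=9: → [28,33),[27,32),[26,31),[25,30),[24,29); WM=19
i=5 t=1 v=8: DROP (t<19-3); WM=19

[0,5)=6 [1,6)=6 [2,7)=6 [3,8)=8 [4,9)=8 [5,10)=8 [6,11)=8 [7,12)=8 [9,14)=9 [10,15)=9 [11,16)=9 [12,17)=9 [13,18)=9 [16,21)=9 [17,22)=9 [18,23)=9 [19,24)=9 [20,25)=9 [24,29)=9 [25,30)=9 [26,31)=9 [27,32)=9 [28,33)=9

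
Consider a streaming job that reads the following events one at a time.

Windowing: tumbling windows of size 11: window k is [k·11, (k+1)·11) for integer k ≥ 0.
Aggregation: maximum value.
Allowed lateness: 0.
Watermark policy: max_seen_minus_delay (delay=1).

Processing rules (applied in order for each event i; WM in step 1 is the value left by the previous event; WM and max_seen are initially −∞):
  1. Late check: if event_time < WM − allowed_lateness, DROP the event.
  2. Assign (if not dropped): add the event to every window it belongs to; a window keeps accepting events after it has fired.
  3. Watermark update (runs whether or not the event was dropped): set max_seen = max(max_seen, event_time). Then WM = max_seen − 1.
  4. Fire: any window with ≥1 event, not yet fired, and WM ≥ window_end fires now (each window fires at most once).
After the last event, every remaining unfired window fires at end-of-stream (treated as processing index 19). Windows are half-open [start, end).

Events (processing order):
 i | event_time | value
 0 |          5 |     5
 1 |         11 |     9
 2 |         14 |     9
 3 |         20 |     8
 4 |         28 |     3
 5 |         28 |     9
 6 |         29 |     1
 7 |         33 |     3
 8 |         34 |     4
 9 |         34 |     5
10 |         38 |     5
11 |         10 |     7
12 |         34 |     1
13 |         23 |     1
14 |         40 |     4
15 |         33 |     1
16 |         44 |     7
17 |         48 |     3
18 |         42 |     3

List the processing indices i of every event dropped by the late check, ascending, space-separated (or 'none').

11 12 13 15 18

i=0 t=5 v=5: → [0,11); WM=4
i=1 t=11 v=9: → [11,22); WM=10
i=2 t=14 v=9: → [11,22); WM=13; [0,11) fires=5
i=3 t=20 v=8: → [11,22); WM=19
i=4 t=28 v=3: → [22,33); WM=27; [11,22) fires=9
i=5 t=28 v=9: → [22,33); WM=27
i=6 t=29 v=1: → [22,33); WM=28
i=7 t=33 v=3: → [33,44); WM=32
i=8 t=34 v=4: → [33,44); WM=33; [22,33) fires=9
i=9 t=34 v=5: → [33,44); WM=33
i=10 t=38 v=5: → [33,44); WM=37
i=11 t=10 v=7: DROP (t<37-0); WM=37
i=12 t=34 v=1: DROP (t<37-0); WM=37
i=13 t=23 v=1: DROP (t<37-0); WM=37
i=14 t=40 v=4: → [33,44); WM=39
i=15 t=33 v=1: DROP (t<39-0); WM=39
i=16 t=44 v=7: → [44,55); WM=43
i=17 t=48 v=3: → [44,55); WM=47; [33,44) fires=5
i=18 t=42 v=3: DROP (t<47-0); WM=47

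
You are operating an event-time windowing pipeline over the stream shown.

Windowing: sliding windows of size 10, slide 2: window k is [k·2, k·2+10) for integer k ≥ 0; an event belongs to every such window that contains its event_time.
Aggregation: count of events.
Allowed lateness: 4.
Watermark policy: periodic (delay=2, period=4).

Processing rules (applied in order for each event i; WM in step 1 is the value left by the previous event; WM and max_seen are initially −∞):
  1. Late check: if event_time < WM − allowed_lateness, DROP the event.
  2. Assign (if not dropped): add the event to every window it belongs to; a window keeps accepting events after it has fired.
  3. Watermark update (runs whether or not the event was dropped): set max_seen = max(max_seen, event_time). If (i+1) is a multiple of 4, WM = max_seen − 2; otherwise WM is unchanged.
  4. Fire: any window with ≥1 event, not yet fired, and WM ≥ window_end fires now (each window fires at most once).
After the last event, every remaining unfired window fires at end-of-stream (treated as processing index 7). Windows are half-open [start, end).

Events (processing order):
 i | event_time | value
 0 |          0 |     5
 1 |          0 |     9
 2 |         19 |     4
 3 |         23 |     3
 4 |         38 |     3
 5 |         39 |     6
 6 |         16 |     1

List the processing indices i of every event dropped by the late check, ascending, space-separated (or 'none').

6

i=0 t=0 v=5: → [0,10); WM=−∞
i=1 t=0 v=9: → [0,10); WM=−∞
i=2 t=19 v=4: → [18,28),[16,26),[14,24),[12,22),[10,20); WM=−∞
i=3 t=23 v=3: → [22,32),[20,30),[18,28),[16,26),[14,24); WM=21; [0,10) fires=2 [10,20) fires=1
i=4 t=38 v=3: → [38,48),[36,46),[34,44),[32,42),[30,40); WM=21
i=5 t=39 v=6: → [38,48),[36,46),[34,44),[32,42),[30,40); WM=21
i=6 t=16 v=1: DROP (t<21-4); WM=21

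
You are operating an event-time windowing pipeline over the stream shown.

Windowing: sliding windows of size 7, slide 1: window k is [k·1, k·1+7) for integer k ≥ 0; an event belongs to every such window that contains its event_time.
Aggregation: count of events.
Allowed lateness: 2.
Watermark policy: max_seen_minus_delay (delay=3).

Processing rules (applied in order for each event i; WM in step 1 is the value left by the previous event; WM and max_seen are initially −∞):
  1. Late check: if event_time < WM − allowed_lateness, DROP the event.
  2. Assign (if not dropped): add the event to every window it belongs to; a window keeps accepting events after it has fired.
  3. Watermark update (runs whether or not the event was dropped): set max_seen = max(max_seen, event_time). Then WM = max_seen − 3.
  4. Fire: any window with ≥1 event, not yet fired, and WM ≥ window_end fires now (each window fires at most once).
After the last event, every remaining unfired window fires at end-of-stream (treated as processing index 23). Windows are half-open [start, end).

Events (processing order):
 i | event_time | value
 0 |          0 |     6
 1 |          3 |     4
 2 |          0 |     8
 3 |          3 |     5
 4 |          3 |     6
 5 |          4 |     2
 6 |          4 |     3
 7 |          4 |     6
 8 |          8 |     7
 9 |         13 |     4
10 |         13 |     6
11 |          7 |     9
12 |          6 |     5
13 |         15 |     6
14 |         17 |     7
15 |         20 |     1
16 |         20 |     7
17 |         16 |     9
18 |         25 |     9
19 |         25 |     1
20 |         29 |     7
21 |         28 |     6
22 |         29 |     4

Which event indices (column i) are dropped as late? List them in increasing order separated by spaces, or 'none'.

11 12

i=0 t=0 v=6: → [0,7); WM=-3
i=1 t=3 v=4: → [3,10),[2,9),[1,8),[0,7); WM=0
i=2 t=0 v=8: → [0,7); WM=0
i=3 t=3 v=5: → [3,10),[2,9),[1,8),[0,7); WM=0
i=4 t=3 v=6: → [3,10),[2,9),[1,8),[0,7); WM=0
i=5 t=4 v=2: → [4,11),[3,10),[2,9),[1,8),[0,7); WM=1
i=6 t=4 v=3: → [4,11),[3,10),[2,9),[1,8),[0,7); WM=1
i=7 t=4 v=6: → [4,11),[3,10),[2,9),[1,8),[0,7); WM=1
i=8 t=8 v=7: → [8,15),[7,14),[6,13),[5,12),[4,11),[3,10),[2,9); WM=5
i=9 t=13 v=4: → [13,20),[12,19),[11,18),[10,17),[9,16),[8,15),[7,14); WM=10; [0,7) fires=8 [1,8) fires=6 [2,9) fires=7 [3,10) fires=7
i=10 t=13 v=6: → [13,20),[12,19),[11,18),[10,17),[9,16),[8,15),[7,14); WM=10
i=11 t=7 v=9: DROP (t<10-2); WM=10
i=12 t=6 v=5: DROP (t<10-2); WM=10
i=13 t=15 v=6: → [15,22),[14,21),[13,20),[12,19),[11,18),[10,17),[9,16); WM=12; [4,11) fires=4 [5,12) fires=1
i=14 t=17 v=7: → [17,24),[16,23),[15,22),[14,21),[13,20),[12,19),[11,18); WM=14; [6,13) fires=1 [7,14) fires=3
i=15 t=20 v=1: → [20,27),[19,26),[18,25),[17,24),[16,23),[15,22),[14,21); WM=17; [8,15) fires=3 [9,16) fires=3 [10,17) fires=3
i=16 t=20 v=7: → [20,27),[19,26),[18,25),[17,24),[16,23),[15,22),[14,21); WM=17
i=17 t=16 v=9: → [16,23),[15,22),[14,21),[13,20),[12,19),[11,18),[10,17); WM=17
i=18 t=25 v=9: → [25,32),[24,31),[23,30),[22,29),[21,28),[20,27),[19,26); WM=22; [11,18) fires=5 [12,19) fires=5 [13,20) fires=5 [14,21) fires=5 [15,22) fires=5
i=19 t=25 v=1: → [25,32),[24,31),[23,30),[22,29),[21,28),[20,27),[19,26); WM=22
i=20 t=29 v=7: → [29,36),[28,35),[27,34),[26,33),[25,32),[24,31),[23,30); WM=26; [16,23) fires=4 [17,24) fires=3 [18,25) fires=2 [19,26) fires=4
i=21 t=28 v=6: → [28,35),[27,34),[26,33),[25,32),[24,31),[23,30),[22,29); WM=26
i=22 t=29 v=4: → [29,36),[28,35),[27,34),[26,33),[25,32),[24,31),[23,30); WM=26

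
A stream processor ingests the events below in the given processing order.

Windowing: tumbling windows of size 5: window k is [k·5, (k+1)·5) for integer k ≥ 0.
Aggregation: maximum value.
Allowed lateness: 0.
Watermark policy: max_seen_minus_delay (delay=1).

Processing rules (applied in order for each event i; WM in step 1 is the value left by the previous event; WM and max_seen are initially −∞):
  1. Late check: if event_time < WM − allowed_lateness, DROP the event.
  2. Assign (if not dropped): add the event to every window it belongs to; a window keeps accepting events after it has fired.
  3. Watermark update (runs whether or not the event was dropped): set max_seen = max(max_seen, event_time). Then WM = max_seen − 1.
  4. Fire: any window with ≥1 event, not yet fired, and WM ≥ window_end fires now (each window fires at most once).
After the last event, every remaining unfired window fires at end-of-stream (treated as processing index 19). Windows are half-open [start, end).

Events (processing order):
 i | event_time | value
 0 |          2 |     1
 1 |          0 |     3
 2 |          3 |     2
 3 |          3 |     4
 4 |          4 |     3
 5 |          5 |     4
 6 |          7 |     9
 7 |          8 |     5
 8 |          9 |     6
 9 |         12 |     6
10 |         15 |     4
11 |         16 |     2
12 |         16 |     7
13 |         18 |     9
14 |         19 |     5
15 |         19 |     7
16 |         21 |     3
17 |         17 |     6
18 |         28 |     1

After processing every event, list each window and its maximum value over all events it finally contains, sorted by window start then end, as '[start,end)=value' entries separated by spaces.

[0,5)=4 [5,10)=9 [10,15)=6 [15,20)=9 [20,25)=3 [25,30)=1

i=0 t=2 v=1: → [0,5); WM=1
i=1 t=0 v=3: DROP (t<1-0); WM=1
i=2 t=3 v=2: → [0,5); WM=2
i=3 t=3 v=4: → [0,5); WM=2
i=4 t=4 v=3: → [0,5); WM=3
i=5 t=5 v=4: → [5,10); WM=4
i=6 t=7 v=9: → [5,10); WM=6; [0,5) fires=4
i=7 t=8 v=5: → [5,10); WM=7
i=8 t=9 v=6: → [5,10); WM=8
i=9 t=12 v=6: → [10,15); WM=11; [5,10) fires=9
i=10 t=15 v=4: → [15,20); WM=14
i=11 t=16 v=2: → [15,20); WM=15; [10,15) fires=6
i=12 t=16 v=7: → [15,20); WM=15
i=13 t=18 v=9: → [15,20); WM=17
i=14 t=19 v=5: → [15,20); WM=18
i=15 t=19 v=7: → [15,20); WM=18
i=16 t=21 v=3: → [20,25); WM=20; [15,20) fires=9
i=17 t=17 v=6: DROP (t<20-0); WM=20
i=18 t=28 v=1: → [25,30); WM=27; [20,25) fires=3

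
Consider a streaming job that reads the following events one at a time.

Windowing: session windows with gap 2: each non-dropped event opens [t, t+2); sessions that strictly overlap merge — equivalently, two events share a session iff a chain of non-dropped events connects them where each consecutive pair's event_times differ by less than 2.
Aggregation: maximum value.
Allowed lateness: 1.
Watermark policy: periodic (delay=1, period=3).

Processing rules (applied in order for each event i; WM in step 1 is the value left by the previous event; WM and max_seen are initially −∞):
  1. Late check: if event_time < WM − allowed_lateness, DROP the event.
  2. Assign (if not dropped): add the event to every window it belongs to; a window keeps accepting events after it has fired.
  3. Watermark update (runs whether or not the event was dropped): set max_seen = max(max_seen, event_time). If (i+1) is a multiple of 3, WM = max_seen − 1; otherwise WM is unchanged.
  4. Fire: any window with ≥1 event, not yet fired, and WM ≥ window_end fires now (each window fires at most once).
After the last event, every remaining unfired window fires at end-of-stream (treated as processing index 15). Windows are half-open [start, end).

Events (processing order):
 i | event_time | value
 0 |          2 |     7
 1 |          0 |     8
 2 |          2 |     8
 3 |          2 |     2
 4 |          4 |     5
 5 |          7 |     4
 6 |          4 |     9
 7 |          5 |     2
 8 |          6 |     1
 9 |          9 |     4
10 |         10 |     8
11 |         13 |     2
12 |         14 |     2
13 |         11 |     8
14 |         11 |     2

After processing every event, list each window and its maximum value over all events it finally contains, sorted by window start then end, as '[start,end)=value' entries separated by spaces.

[0,2)=8 [2,4)=8 [4,9)=5 [9,13)=8 [13,16)=2

i=0 t=2 v=7: → [2,4); WM=−∞
i=1 t=0 v=8: → [0,2); WM=−∞
i=2 t=2 v=8: → [2,4); WM=1
i=3 t=2 v=2: → [2,4); WM=1
i=4 t=4 v=5: → [4,6); WM=1
i=5 t=7 v=4: → [7,9); WM=6
i=6 t=4 v=9: DROP (t<6-1); WM=6
i=7 t=5 v=2: → [4,7); WM=6
i=8 t=6 v=1: → [4,9); WM=6
i=9 t=9 v=4: → [9,11); WM=6
i=10 t=10 v=8: → [9,12); WM=6
i=11 t=13 v=2: → [13,15); WM=12
i=12 t=14 v=2: → [13,16); WM=12
i=13 t=11 v=8: → [9,13); WM=12
i=14 t=11 v=2: → [9,13); WM=13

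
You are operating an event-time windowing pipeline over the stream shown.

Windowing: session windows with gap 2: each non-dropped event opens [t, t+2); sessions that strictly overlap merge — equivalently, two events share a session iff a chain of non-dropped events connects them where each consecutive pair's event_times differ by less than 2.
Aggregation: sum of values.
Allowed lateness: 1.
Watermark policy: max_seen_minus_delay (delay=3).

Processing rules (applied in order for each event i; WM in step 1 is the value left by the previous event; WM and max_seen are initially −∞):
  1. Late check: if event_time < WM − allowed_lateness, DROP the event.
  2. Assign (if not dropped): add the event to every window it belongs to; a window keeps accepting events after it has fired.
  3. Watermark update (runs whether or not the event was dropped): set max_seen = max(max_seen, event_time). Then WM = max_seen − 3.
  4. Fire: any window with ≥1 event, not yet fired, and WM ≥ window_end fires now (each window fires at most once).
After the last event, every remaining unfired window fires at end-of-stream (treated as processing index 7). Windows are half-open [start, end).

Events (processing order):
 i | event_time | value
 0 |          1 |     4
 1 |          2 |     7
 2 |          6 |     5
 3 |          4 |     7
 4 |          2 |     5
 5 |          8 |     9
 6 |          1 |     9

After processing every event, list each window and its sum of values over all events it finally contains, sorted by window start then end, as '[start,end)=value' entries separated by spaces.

i=0 t=1 v=4: → [1,3); WM=-2
i=1 t=2 v=7: → [1,4); WM=-1
i=2 t=6 v=5: → [6,8); WM=3
i=3 t=4 v=7: → [4,6); WM=3
i=4 t=2 v=5: → [1,4); WM=3
i=5 t=8 v=9: → [8,10); WM=5
i=6 t=1 v=9: DROP (t<5-1); WM=5

[1,4)=16 [4,6)=7 [6,8)=5 [8,10)=9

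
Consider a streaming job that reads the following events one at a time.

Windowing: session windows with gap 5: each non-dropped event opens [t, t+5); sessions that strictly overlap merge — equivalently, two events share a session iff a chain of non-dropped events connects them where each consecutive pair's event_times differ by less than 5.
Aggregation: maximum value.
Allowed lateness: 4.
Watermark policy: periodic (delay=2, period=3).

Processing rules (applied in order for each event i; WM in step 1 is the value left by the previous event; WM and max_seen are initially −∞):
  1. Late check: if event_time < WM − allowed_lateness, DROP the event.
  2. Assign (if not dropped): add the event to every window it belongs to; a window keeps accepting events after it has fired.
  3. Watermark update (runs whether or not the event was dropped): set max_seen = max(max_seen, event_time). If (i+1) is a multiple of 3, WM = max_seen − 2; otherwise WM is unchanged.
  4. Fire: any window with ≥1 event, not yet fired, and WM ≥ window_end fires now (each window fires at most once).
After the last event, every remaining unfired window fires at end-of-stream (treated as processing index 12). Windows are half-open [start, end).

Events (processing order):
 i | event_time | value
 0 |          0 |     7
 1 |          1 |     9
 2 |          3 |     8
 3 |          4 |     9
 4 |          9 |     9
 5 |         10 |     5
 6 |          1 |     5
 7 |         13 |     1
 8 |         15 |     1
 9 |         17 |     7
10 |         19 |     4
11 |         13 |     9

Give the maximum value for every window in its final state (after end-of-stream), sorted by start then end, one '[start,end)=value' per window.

[0,9)=9 [9,24)=9

i=0 t=0 v=7: → [0,5); WM=−∞
i=1 t=1 v=9: → [0,6); WM=−∞
i=2 t=3 v=8: → [0,8); WM=1
i=3 t=4 v=9: → [0,9); WM=1
i=4 t=9 v=9: → [9,14); WM=1
i=5 t=10 v=5: → [9,15); WM=8
i=6 t=1 v=5: DROP (t<8-4); WM=8
i=7 t=13 v=1: → [9,18); WM=8
i=8 t=15 v=1: → [9,20); WM=13
i=9 t=17 v=7: → [9,22); WM=13
i=10 t=19 v=4: → [9,24); WM=13
i=11 t=13 v=9: → [9,24); WM=17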